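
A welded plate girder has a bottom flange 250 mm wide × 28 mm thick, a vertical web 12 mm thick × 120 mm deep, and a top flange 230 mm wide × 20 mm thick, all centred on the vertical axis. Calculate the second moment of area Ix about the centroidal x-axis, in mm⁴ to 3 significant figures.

Treat the section as a set of non-overlapping primitives; coordinates are from the bounding-box lower-left.
Bottom plate: 250 × 28, A = 7 000 mm², y = 14 mm, Ī = 457 333 mm⁴.
Web plate: 12 × 120, A = 1 440 mm², y = 88 mm, Ī = 1 728 000 mm⁴.
Top plate: 230 × 20, A = 4 600 mm², y = 158 mm, Ī = 153 333 mm⁴.
Centroid: ȳ = ΣA·y / ΣA = 72.969 mm.
Transfer each piece to the centroidal x-axis using Ī + A·d² with d = y − 72.969:
  bottom plate: d = -58.969 mm → contributes +24 799 002 mm⁴
  web plate: d = 15.031 mm → contributes +2 053 327 mm⁴
  top plate: d = 85.031 mm → contributes +33 412 325 mm⁴
Total I = 60 264 654 mm⁴.

Ix ≈ 6.03 × 10⁷ mm⁴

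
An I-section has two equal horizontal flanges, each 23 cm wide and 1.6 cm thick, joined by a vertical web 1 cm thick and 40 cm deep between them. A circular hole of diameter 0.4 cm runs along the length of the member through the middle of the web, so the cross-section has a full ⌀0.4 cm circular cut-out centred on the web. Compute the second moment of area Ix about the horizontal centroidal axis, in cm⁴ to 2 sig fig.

Break the section into simple shapes (no overlaps), measuring from the bottom-left corner of the bounding box.
Bottom flange: 23 × 1.6, A = 36.8 cm², y = 0.8 cm, Ī = 7.851 cm⁴.
Web: 1 × 40, A = 40 cm², y = 21.6 cm, Ī = 5 333 cm⁴.
Top flange: 23 × 1.6, A = 36.8 cm², y = 42.4 cm, Ī = 7.851 cm⁴.
Hole (subtracted): ⌀0.4, A = 0.1257 cm², y = 21.6 cm, Ī = 0.001257 cm⁴.
By symmetry the centroid is at mid-height, ȳ = 21.6 cm.
Transfer each piece to the horizontal centroidal axis using Ī + A·d² with d = y − 21.6:
  bottom flange: d = -20.8 cm → contributes +15 929 cm⁴
  web: d = 0 cm → contributes +5 333 cm⁴
  top flange: d = 20.8 cm → contributes +15 929 cm⁴
  hole: d = 0 cm → contributes −0.001257 cm⁴
Total I = 37 191 cm⁴.

Ix ≈ 3.7 × 10⁴ cm⁴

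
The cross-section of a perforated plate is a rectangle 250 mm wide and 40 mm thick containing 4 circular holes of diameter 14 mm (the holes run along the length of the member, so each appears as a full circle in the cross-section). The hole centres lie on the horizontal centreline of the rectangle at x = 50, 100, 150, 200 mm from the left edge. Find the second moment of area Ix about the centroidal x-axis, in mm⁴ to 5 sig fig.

Ix ≈ 1.3258 × 10⁶ mm⁴

Break the section into simple shapes (no overlaps), measuring from the bottom-left corner of the bounding box.
Plate: 250 × 40, A = 10 000 mm², y = 20 mm, Ī = 1 333 333 mm⁴.
Hole 1 (subtracted): ⌀14, A = 153.938 mm², y = 20 mm, Ī = 1885.741 mm⁴.
Hole 2 (subtracted): ⌀14, A = 153.938 mm², y = 20 mm, Ī = 1885.741 mm⁴.
Hole 3 (subtracted): ⌀14, A = 153.938 mm², y = 20 mm, Ī = 1885.741 mm⁴.
Hole 4 (subtracted): ⌀14, A = 153.938 mm², y = 20 mm, Ī = 1885.741 mm⁴.
By symmetry the centroid is at mid-height, ȳ = 20 mm.
All pieces are centred on the centroidal x-axis, so I = ΣĪ (holes subtracted) = 1 325 790 mm⁴.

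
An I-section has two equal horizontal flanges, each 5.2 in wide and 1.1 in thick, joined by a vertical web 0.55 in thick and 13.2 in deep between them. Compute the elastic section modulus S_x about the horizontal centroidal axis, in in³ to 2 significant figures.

S_x ≈ 90 in³

Decompose the section into non-overlapping parts with the origin at the bottom-left of its bounding rectangle.
Bottom flange: 5.2 × 1.1, A = 5.72 in², y = 0.55 in, Ī = 0.5768 in⁴.
Web: 0.55 × 13.2, A = 7.26 in², y = 7.7 in, Ī = 105.4 in⁴.
Top flange: 5.2 × 1.1, A = 5.72 in², y = 14.85 in, Ī = 0.5768 in⁴.
By symmetry the centroid is at mid-height, ȳ = 7.7 in.
Transfer each piece to the horizontal centroidal axis using Ī + A·d² with d = y − 7.7:
  bottom flange: d = -7.15 in → contributes +293 in⁴
  web: d = 0 in → contributes +105.4 in⁴
  top flange: d = 7.15 in → contributes +293 in⁴
Total I = 691.4 in⁴.
Extreme fibre distance c = 7.7 in; S = I/c = 89.79 in³.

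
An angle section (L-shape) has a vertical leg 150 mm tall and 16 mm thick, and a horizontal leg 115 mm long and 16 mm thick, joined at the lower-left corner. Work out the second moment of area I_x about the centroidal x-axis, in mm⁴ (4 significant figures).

I_x ≈ 8.817 × 10⁶ mm⁴

Split into non-overlapping primitives; take the origin at the lower-left of the bounding box.
Vertical leg: 16 × 150, A = 2 400 mm², y = 75 mm, Ī = 4 500 000 mm⁴.
Horizontal leg (remainder): 99 × 16, A = 1 584 mm², y = 8 mm, Ī = 33 792 mm⁴.
Centroid: ȳ = ΣA·y / ΣA = 48.3614 mm.
Transfer each piece to the centroidal x-axis using Ī + A·d² with d = y − 48.3614:
  vertical leg: d = 26.6386 mm → contributes +6 203 070 mm⁴
  horizontal leg (remainder): d = -40.3614 mm → contributes +2 614 201 mm⁴
Total I = 8 817 272 mm⁴.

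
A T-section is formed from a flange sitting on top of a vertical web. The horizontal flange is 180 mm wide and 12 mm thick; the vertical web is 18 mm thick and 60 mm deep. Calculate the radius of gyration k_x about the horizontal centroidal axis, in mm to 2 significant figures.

k_x ≈ 20 mm

Decompose the section into non-overlapping parts with the origin at the bottom-left of its bounding rectangle.
Flange: 180 × 12, A = 2 160 mm², y = 66 mm, Ī = 25 920 mm⁴.
Web: 18 × 60, A = 1 080 mm², y = 30 mm, Ī = 324 000 mm⁴.
Centroid: ȳ = ΣA·y / ΣA = 54 mm.
Transfer each piece to the horizontal centroidal axis using Ī + A·d² with d = y − 54:
  flange: d = 12 mm → contributes +336 960 mm⁴
  web: d = -24 mm → contributes +946 080 mm⁴
Total I = 1 283 040 mm⁴.
Radius of gyration: k = √(I/A) = √(1 283 040 / 3 240) = 19.9 mm.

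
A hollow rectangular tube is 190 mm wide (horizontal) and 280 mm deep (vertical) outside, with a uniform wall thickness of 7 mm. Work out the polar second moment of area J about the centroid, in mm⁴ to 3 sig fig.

Treat the section as a set of non-overlapping primitives; coordinates are from the bounding-box lower-left.
Outer rectangle: 190 × 280, A = 53 200 mm², y = 140 mm, Ī = 347 573 333 mm⁴.
Inner void (subtracted): 176 × 266, A = 46 816 mm², y = 140 mm, Ī = 276 042 741 mm⁴.
By symmetry the centroid is at mid-height, ȳ = 140 mm.
All pieces are centred on the centroidal x-axis, so I = ΣĪ (holes subtracted) = 71 530 592 mm⁴.
Repeating about the centroidal y-axis gives I_y = 39 195 632 mm⁴.
Polar second moment: J = I_x + I_y = 110 726 224 mm⁴.

J ≈ 1.11 × 10⁸ mm⁴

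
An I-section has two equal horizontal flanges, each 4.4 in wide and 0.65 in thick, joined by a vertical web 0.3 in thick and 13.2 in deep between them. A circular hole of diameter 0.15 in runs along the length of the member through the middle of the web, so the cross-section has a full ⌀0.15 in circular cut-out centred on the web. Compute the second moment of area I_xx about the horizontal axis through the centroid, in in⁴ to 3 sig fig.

I_xx ≈ 332 in⁴

Decompose the section into non-overlapping parts with the origin at the bottom-left of its bounding rectangle.
Bottom flange: 4.4 × 0.65, A = 2.86 in², y = 0.325 in, Ī = 0.1007 in⁴.
Web: 0.3 × 13.2, A = 3.96 in², y = 7.25 in, Ī = 57.499 in⁴.
Top flange: 4.4 × 0.65, A = 2.86 in², y = 14.175 in, Ī = 0.1007 in⁴.
Hole (subtracted): ⌀0.15, A = 0.017671 in², y = 7.25 in, Ī = 0.00002485 in⁴.
By symmetry the centroid is at mid-height, ȳ = 7.25 in.
Transfer each piece to the horizontal axis through the centroid using Ī + A·d² with d = y − 7.25:
  bottom flange: d = -6.925 in → contributes +137.25 in⁴
  web: d = 0 in → contributes +57.499 in⁴
  top flange: d = 6.925 in → contributes +137.25 in⁴
  hole: d = 0 in → contributes −0.00002485 in⁴
Total I = 332.01 in⁴.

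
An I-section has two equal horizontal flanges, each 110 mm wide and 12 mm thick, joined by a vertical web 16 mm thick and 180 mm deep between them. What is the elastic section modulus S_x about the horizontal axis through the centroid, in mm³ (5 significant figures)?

S_x ≈ 3.1508 × 10⁵ mm³

Split into non-overlapping primitives; take the origin at the lower-left of the bounding box.
Bottom flange: 110 × 12, A = 1 320 mm², y = 6 mm, Ī = 15 840 mm⁴.
Web: 16 × 180, A = 2 880 mm², y = 102 mm, Ī = 7 776 000 mm⁴.
Top flange: 110 × 12, A = 1 320 mm², y = 198 mm, Ī = 15 840 mm⁴.
By symmetry the centroid is at mid-height, ȳ = 102 mm.
Transfer each piece to the horizontal axis through the centroid using Ī + A·d² with d = y − 102:
  bottom flange: d = -96 mm → contributes +12 180 960 mm⁴
  web: d = 0 mm → contributes +7 776 000 mm⁴
  top flange: d = 96 mm → contributes +12 180 960 mm⁴
Total I = 32 137 920 mm⁴.
Extreme fibre distance c = 102 mm; S = I/c = 315077.6 mm³.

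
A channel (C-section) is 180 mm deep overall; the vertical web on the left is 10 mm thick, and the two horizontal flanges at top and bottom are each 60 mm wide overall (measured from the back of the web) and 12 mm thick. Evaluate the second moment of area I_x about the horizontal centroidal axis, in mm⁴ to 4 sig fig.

Split into non-overlapping primitives; take the origin at the lower-left of the bounding box.
Web: 10 × 180, A = 1 800 mm², y = 90 mm, Ī = 4 860 000 mm⁴.
Top flange (beyond web): 50 × 12, A = 600 mm², y = 174 mm, Ī = 7 200 mm⁴.
Bottom flange (beyond web): 50 × 12, A = 600 mm², y = 6 mm, Ī = 7 200 mm⁴.
By symmetry the centroid is at mid-height, ȳ = 90 mm.
Transfer each piece to the horizontal centroidal axis using Ī + A·d² with d = y − 90:
  web: d = 0 mm → contributes +4 860 000 mm⁴
  top flange (beyond web): d = 84 mm → contributes +4 240 800 mm⁴
  bottom flange (beyond web): d = -84 mm → contributes +4 240 800 mm⁴
Total I = 13 341 600 mm⁴.

I_x ≈ 1.334 × 10⁷ mm⁴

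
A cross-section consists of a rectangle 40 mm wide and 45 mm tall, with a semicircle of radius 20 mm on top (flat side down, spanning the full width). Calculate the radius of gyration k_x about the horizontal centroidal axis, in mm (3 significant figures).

Split into non-overlapping primitives; take the origin at the lower-left of the bounding box.
Rectangular body: 40 × 45, A = 1 800 mm², y = 22.5 mm, Ī = 303 750 mm⁴.
Semicircular cap: semicircle r = 20, A = 628.32 mm², y = 53.488 mm, Ī = 17 561 mm⁴.
Centroid: ȳ = ΣA·y / ΣA = 30.518 mm.
Transfer each piece to the horizontal centroidal axis using Ī + A·d² with d = y − 30.518:
  rectangular body: d = -8.0181 mm → contributes +419 472 mm⁴
  semicircular cap: d = 22.97 mm → contributes +349 080 mm⁴
Total I = 768 552 mm⁴.
Radius of gyration: k = √(I/A) = √(768 552 / 2428.3) = 17.79 mm.

k_x ≈ 17.8 mm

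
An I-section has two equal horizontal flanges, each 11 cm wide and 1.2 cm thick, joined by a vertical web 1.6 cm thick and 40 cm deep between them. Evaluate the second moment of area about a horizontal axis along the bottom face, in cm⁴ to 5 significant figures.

I_base ≈ 6.0369 × 10⁴ cm⁴

Decompose the section into non-overlapping parts with the origin at the bottom-left of its bounding rectangle.
Bottom flange: 11 × 1.2, A = 13.2 cm², y = 0.6 cm, Ī = 1.584 cm⁴.
Web: 1.6 × 40, A = 64 cm², y = 21.2 cm, Ī = 8533.333 cm⁴.
Top flange: 11 × 1.2, A = 13.2 cm², y = 41.8 cm, Ī = 1.584 cm⁴.
Transfer each piece to the bottom edge using Ī + A·d² with d = y − 0:
  bottom flange: d = 0.6 cm → contributes +6.336 cm⁴
  web: d = 21.2 cm → contributes +37297.49 cm⁴
  top flange: d = 41.8 cm → contributes +23065.15 cm⁴
Total I = 60368.98 cm⁴.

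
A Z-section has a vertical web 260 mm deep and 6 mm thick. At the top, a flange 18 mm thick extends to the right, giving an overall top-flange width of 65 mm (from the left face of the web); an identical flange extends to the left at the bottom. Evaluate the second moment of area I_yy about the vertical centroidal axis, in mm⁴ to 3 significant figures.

I_yy ≈ 2.86 × 10⁶ mm⁴

Break the section into simple shapes (no overlaps), measuring from the bottom-left corner of the bounding box.
Web: 6 × 260, A = 1 560 mm², x = 62 mm, Ī = 4 680 mm⁴.
Top flange (beyond web): 59 × 18, A = 1 062 mm², x = 94.5 mm, Ī = 308 069 mm⁴.
Bottom flange (beyond web): 59 × 18, A = 1 062 mm², x = 29.5 mm, Ī = 308 069 mm⁴.
Centroid: x̄ = ΣA·x / ΣA = 62 mm.
Transfer each piece to the vertical centroidal axis using Ī + A·d² with d = x − 62:
  web: d = 0 mm → contributes +4 680 mm⁴
  top flange (beyond web): d = 32.5 mm → contributes +1 429 806 mm⁴
  bottom flange (beyond web): d = -32.5 mm → contributes +1 429 806 mm⁴
Total I = 2 864 292 mm⁴.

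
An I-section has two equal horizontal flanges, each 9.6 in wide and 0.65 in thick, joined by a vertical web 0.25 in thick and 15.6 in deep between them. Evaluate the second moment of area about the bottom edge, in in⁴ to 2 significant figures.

I_base ≈ 2100 in⁴

Split into non-overlapping primitives; take the origin at the lower-left of the bounding box.
Bottom flange: 9.6 × 0.65, A = 6.24 in², y = 0.325 in, Ī = 0.2197 in⁴.
Web: 0.25 × 15.6, A = 3.9 in², y = 8.45 in, Ī = 79.09 in⁴.
Top flange: 9.6 × 0.65, A = 6.24 in², y = 16.58 in, Ī = 0.2197 in⁴.
Transfer each piece to a horizontal axis along the bottom face using Ī + A·d² with d = y − 0:
  bottom flange: d = 0.325 in → contributes +0.8788 in⁴
  web: d = 8.45 in → contributes +357.6 in⁴
  top flange: d = 16.58 in → contributes +1 715 in⁴
Total I = 2 073 in⁴.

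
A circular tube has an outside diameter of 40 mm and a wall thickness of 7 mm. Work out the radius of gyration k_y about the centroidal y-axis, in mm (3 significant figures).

Treat the section as a set of non-overlapping primitives; coordinates are from the bounding-box lower-left.
Outer circle: ⌀40, A = 1256.6 mm², x = 20 mm, Ī = 125 664 mm⁴.
Bore (subtracted): ⌀26, A = 530.93 mm², x = 20 mm, Ī = 22 432 mm⁴.
By symmetry the centroid is at mid-width, x̄ = 20 mm.
All pieces are centred on the centroidal y-axis, so I = ΣĪ (holes subtracted) = 103 232 mm⁴.
Radius of gyration: k = √(I/A) = √(103 232 / 725.71) = 11.927 mm.

k_y ≈ 11.9 mm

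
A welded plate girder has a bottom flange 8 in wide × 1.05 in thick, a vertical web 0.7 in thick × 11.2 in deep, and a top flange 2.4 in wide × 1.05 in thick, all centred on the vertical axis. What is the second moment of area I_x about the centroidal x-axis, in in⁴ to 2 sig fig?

Treat the section as a set of non-overlapping primitives; coordinates are from the bounding-box lower-left.
Bottom plate: 8 × 1.05, A = 8.4 in², y = 0.525 in, Ī = 0.7718 in⁴.
Web plate: 0.7 × 11.2, A = 7.84 in², y = 6.65 in, Ī = 81.95 in⁴.
Top plate: 2.4 × 1.05, A = 2.52 in², y = 12.78 in, Ī = 0.2315 in⁴.
Centroid: ȳ = ΣA·y / ΣA = 4.73 in.
Transfer each piece to the centroidal x-axis using Ī + A·d² with d = y − 4.73:
  bottom plate: d = -4.205 in → contributes +149.3 in⁴
  web plate: d = 1.92 in → contributes +110.8 in⁴
  top plate: d = 8.045 in → contributes +163.3 in⁴
Total I = 423.5 in⁴.

I_x ≈ 420 in⁴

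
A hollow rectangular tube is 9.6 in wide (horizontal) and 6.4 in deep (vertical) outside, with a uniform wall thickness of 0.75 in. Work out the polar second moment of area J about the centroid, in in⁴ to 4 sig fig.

Split into non-overlapping primitives; take the origin at the lower-left of the bounding box.
Outer rectangle: 9.6 × 6.4, A = 61.44 in², y = 3.2 in, Ī = 209.715 in⁴.
Inner void (subtracted): 8.1 × 4.9, A = 39.69 in², y = 3.2 in, Ī = 79.4131 in⁴.
By symmetry the centroid is at mid-height, ȳ = 3.2 in.
All pieces are centred on the centroidal x-axis, so I = ΣĪ (holes subtracted) = 130.302 in⁴.
Repeating about the centroidal y-axis gives I_y = 254.854 in⁴.
Polar second moment: J = I_x + I_y = 385.156 in⁴.

J ≈ 385.2 in⁴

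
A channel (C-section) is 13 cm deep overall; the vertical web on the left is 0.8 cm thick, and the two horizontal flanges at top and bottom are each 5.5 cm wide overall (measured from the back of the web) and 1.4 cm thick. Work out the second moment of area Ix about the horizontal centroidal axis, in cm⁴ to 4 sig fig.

Treat the section as a set of non-overlapping primitives; coordinates are from the bounding-box lower-left.
Web: 0.8 × 13, A = 10.4 cm², y = 6.5 cm, Ī = 146.467 cm⁴.
Top flange (beyond web): 4.7 × 1.4, A = 6.58 cm², y = 12.3 cm, Ī = 1.07473 cm⁴.
Bottom flange (beyond web): 4.7 × 1.4, A = 6.58 cm², y = 0.7 cm, Ī = 1.07473 cm⁴.
By symmetry the centroid is at mid-height, ȳ = 6.5 cm.
Transfer each piece to the horizontal centroidal axis using Ī + A·d² with d = y − 6.5:
  web: d = 0 cm → contributes +146.467 cm⁴
  top flange (beyond web): d = 5.8 cm → contributes +222.426 cm⁴
  bottom flange (beyond web): d = -5.8 cm → contributes +222.426 cm⁴
Total I = 591.319 cm⁴.

Ix ≈ 591.3 cm⁴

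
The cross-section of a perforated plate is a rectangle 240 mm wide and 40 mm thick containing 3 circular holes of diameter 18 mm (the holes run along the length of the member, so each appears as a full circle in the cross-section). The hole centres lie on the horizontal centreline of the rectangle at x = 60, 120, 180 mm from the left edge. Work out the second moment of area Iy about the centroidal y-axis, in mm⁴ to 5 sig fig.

Iy ≈ 4.4232 × 10⁷ mm⁴

Decompose the section into non-overlapping parts with the origin at the bottom-left of its bounding rectangle.
Plate: 240 × 40, A = 9 600 mm², x = 120 mm, Ī = 46 080 000 mm⁴.
Hole 1 (subtracted): ⌀18, A = 254.469 mm², x = 60 mm, Ī = 5152.997 mm⁴.
Hole 2 (subtracted): ⌀18, A = 254.469 mm², x = 120 mm, Ī = 5152.997 mm⁴.
Hole 3 (subtracted): ⌀18, A = 254.469 mm², x = 180 mm, Ī = 5152.997 mm⁴.
By symmetry the centroid is at mid-width, x̄ = 120 mm.
Transfer each piece to the centroidal y-axis using Ī + A·d² with d = x − 120:
  plate: d = 0 mm → contributes +46 080 000 mm⁴
  hole 1: d = -60 mm → contributes −921241.4 mm⁴
  hole 2: d = 0 mm → contributes −5152.997 mm⁴
  hole 3: d = 60 mm → contributes −921241.4 mm⁴
Total I = 44 232 364 mm⁴.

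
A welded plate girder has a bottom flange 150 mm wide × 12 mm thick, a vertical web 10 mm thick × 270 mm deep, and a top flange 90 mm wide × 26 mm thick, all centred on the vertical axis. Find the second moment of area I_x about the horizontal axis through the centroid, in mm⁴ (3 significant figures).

Decompose the section into non-overlapping parts with the origin at the bottom-left of its bounding rectangle.
Bottom plate: 150 × 12, A = 1 800 mm², y = 6 mm, Ī = 21 600 mm⁴.
Web plate: 10 × 270, A = 2 700 mm², y = 147 mm, Ī = 16 402 500 mm⁴.
Top plate: 90 × 26, A = 2 340 mm², y = 295 mm, Ī = 131 820 mm⁴.
Centroid: ȳ = ΣA·y / ΣA = 160.53 mm.
Transfer each piece to the horizontal axis through the centroid using Ī + A·d² with d = y − 160.53:
  bottom plate: d = -154.53 mm → contributes +43 002 688 mm⁴
  web plate: d = -13.526 mm → contributes +16 896 495 mm⁴
  top plate: d = 134.47 mm → contributes +42 446 442 mm⁴
Total I = 102 345 625 mm⁴.

I_x ≈ 1.02 × 10⁸ mm⁴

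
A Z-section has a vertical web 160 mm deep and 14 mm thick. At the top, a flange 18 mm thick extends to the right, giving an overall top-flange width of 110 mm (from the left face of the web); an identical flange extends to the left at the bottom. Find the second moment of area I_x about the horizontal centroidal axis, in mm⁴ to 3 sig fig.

I_x ≈ 2.23 × 10⁷ mm⁴

Break the section into simple shapes (no overlaps), measuring from the bottom-left corner of the bounding box.
Web: 14 × 160, A = 2 240 mm², y = 80 mm, Ī = 4 778 667 mm⁴.
Top flange (beyond web): 96 × 18, A = 1 728 mm², y = 151 mm, Ī = 46 656 mm⁴.
Bottom flange (beyond web): 96 × 18, A = 1 728 mm², y = 9 mm, Ī = 46 656 mm⁴.
Centroid: ȳ = ΣA·y / ΣA = 80 mm.
Transfer each piece to the horizontal centroidal axis using Ī + A·d² with d = y − 80:
  web: d = 0 mm → contributes +4 778 667 mm⁴
  top flange (beyond web): d = 71 mm → contributes +8 757 504 mm⁴
  bottom flange (beyond web): d = -71 mm → contributes +8 757 504 mm⁴
Total I = 22 293 675 mm⁴.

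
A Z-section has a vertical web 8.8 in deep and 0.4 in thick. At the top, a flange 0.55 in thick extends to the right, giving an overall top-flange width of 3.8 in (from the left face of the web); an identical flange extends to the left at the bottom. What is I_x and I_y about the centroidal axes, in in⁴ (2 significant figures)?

I_x ≈ 86 in⁴, I_y ≈ 17 in⁴

Treat the section as a set of non-overlapping primitives; coordinates are from the bounding-box lower-left.
Web: 0.4 × 8.8, A = 3.52 in², y = 4.4 in, Ī = 22.72 in⁴.
Top flange (beyond web): 3.4 × 0.55, A = 1.87 in², y = 8.525 in, Ī = 0.04714 in⁴.
Bottom flange (beyond web): 3.4 × 0.55, A = 1.87 in², y = 0.275 in, Ī = 0.04714 in⁴.
Centroid: ȳ = ΣA·y / ΣA = 4.4 in.
Transfer each piece to the centroidal x-axis using Ī + A·d² with d = y − 4.4:
  web: d = 0 in → contributes +22.72 in⁴
  top flange (beyond web): d = 4.125 in → contributes +31.87 in⁴
  bottom flange (beyond web): d = -4.125 in → contributes +31.87 in⁴
Total I = 86.45 in⁴.
For the y-axis: x̄ = 3.6 in.
Repeating about the centroidal y-axis gives I_y = 17.15 in⁴.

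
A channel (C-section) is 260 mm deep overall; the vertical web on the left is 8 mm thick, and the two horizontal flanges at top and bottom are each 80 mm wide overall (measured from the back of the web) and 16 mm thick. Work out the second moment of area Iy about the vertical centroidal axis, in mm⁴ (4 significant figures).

Iy ≈ 2.755 × 10⁶ mm⁴

Break the section into simple shapes (no overlaps), measuring from the bottom-left corner of the bounding box.
Web: 8 × 260, A = 2 080 mm², x = 4 mm, Ī = 11093.3 mm⁴.
Top flange (beyond web): 72 × 16, A = 1 152 mm², x = 44 mm, Ī = 497 664 mm⁴.
Bottom flange (beyond web): 72 × 16, A = 1 152 mm², x = 44 mm, Ī = 497 664 mm⁴.
Centroid: x̄ = ΣA·x / ΣA = 25.0219 mm.
Transfer each piece to the vertical centroidal axis using Ī + A·d² with d = x − 25.0219:
  web: d = -21.0219 mm → contributes +930 287 mm⁴
  top flange (beyond web): d = 18.9781 mm → contributes +912 578 mm⁴
  bottom flange (beyond web): d = 18.9781 mm → contributes +912 578 mm⁴
Total I = 2 755 443 mm⁴.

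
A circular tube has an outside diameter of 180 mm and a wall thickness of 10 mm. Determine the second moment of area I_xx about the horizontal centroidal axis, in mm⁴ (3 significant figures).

I_xx ≈ 1.94 × 10⁷ mm⁴

Decompose the section into non-overlapping parts with the origin at the bottom-left of its bounding rectangle.
Outer circle: ⌀180, A = 25 447 mm², y = 90 mm, Ī = 51 529 974 mm⁴.
Bore (subtracted): ⌀160, A = 20 106 mm², y = 90 mm, Ī = 32 169 909 mm⁴.
By symmetry the centroid is at mid-height, ȳ = 90 mm.
All pieces are centred on the horizontal centroidal axis, so I = ΣĪ (holes subtracted) = 19 360 065 mm⁴.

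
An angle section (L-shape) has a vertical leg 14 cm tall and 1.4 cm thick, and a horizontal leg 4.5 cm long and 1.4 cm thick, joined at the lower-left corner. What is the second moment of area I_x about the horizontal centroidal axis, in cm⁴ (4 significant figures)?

I_x ≈ 461.9 cm⁴

Decompose the section into non-overlapping parts with the origin at the bottom-left of its bounding rectangle.
Vertical leg: 1.4 × 14, A = 19.6 cm², y = 7 cm, Ī = 320.133 cm⁴.
Horizontal leg (remainder): 3.1 × 1.4, A = 4.34 cm², y = 0.7 cm, Ī = 0.708867 cm⁴.
Centroid: ȳ = ΣA·y / ΣA = 5.85789 cm.
Transfer each piece to the horizontal centroidal axis using Ī + A·d² with d = y − 5.85789:
  vertical leg: d = 1.14211 cm → contributes +345.7 cm⁴
  horizontal leg (remainder): d = -5.15789 cm → contributes +116.17 cm⁴
Total I = 461.869 cm⁴.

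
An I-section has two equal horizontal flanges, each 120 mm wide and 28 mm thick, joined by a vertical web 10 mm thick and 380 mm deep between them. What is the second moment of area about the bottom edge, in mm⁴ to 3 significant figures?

I_base ≈ 8.26 × 10⁸ mm⁴

Split into non-overlapping primitives; take the origin at the lower-left of the bounding box.
Bottom flange: 120 × 28, A = 3 360 mm², y = 14 mm, Ī = 219 520 mm⁴.
Web: 10 × 380, A = 3 800 mm², y = 218 mm, Ī = 45 726 667 mm⁴.
Top flange: 120 × 28, A = 3 360 mm², y = 422 mm, Ī = 219 520 mm⁴.
Transfer each piece to the base of the section using Ī + A·d² with d = y − 0:
  bottom flange: d = 14 mm → contributes +878 080 mm⁴
  web: d = 218 mm → contributes +226 317 867 mm⁴
  top flange: d = 422 mm → contributes +598 581 760 mm⁴
Total I = 825 777 707 mm⁴.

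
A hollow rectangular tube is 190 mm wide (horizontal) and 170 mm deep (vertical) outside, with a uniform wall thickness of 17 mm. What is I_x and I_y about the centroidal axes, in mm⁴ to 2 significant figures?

I_x ≈ 4.5 × 10⁷ mm⁴, I_y ≈ 5.4 × 10⁷ mm⁴

Decompose the section into non-overlapping parts with the origin at the bottom-left of its bounding rectangle.
Outer rectangle: 190 × 170, A = 32 300 mm², y = 85 mm, Ī = 77 789 167 mm⁴.
Inner void (subtracted): 156 × 136, A = 21 216 mm², y = 85 mm, Ī = 32 700 928 mm⁴.
By symmetry the centroid is at mid-height, ȳ = 85 mm.
All pieces are centred on the centroidal x-axis, so I = ΣĪ (holes subtracted) = 45 088 239 mm⁴.
Repeating about the centroidal y-axis gives I_y = 54 143 119 mm⁴.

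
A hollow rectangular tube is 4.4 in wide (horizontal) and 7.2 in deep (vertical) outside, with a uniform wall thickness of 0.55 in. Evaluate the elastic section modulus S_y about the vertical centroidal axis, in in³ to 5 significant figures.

S_y ≈ 14.928 in³

Decompose the section into non-overlapping parts with the origin at the bottom-left of its bounding rectangle.
Outer rectangle: 4.4 × 7.2, A = 31.68 in², x = 2.2 in, Ī = 51.1104 in⁴.
Inner void (subtracted): 3.3 × 6.1, A = 20.13 in², x = 2.2 in, Ī = 18.26798 in⁴.
By symmetry the centroid is at mid-width, x̄ = 2.2 in.
All pieces are centred on the vertical centroidal axis, so I = ΣĪ (holes subtracted) = 32.84243 in⁴.
Extreme fibre distance c = 2.2 in; S = I/c = 14.92838 in³.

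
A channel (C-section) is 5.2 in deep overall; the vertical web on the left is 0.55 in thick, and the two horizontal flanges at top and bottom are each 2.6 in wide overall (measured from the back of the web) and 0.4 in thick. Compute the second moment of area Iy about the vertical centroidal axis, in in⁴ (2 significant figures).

Split into non-overlapping primitives; take the origin at the lower-left of the bounding box.
Web: 0.55 × 5.2, A = 2.86 in², x = 0.275 in, Ī = 0.0721 in⁴.
Top flange (beyond web): 2.05 × 0.4, A = 0.82 in², x = 1.575 in, Ī = 0.2872 in⁴.
Bottom flange (beyond web): 2.05 × 0.4, A = 0.82 in², x = 1.575 in, Ī = 0.2872 in⁴.
Centroid: x̄ = ΣA·x / ΣA = 0.7488 in.
Transfer each piece to the vertical centroidal axis using Ī + A·d² with d = x − 0.7488:
  web: d = -0.4738 in → contributes +0.7141 in⁴
  top flange (beyond web): d = 0.8262 in → contributes +0.8469 in⁴
  bottom flange (beyond web): d = 0.8262 in → contributes +0.8469 in⁴
Total I = 2.408 in⁴.

Iy ≈ 2.4 in⁴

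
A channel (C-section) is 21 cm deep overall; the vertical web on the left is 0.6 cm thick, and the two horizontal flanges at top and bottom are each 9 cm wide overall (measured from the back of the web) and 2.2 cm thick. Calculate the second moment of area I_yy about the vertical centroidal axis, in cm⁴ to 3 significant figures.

Treat the section as a set of non-overlapping primitives; coordinates are from the bounding-box lower-left.
Web: 0.6 × 21, A = 12.6 cm², x = 0.3 cm, Ī = 0.378 cm⁴.
Top flange (beyond web): 8.4 × 2.2, A = 18.48 cm², x = 4.8 cm, Ī = 108.66 cm⁴.
Bottom flange (beyond web): 8.4 × 2.2, A = 18.48 cm², x = 4.8 cm, Ī = 108.66 cm⁴.
Centroid: x̄ = ΣA·x / ΣA = 3.6559 cm.
Transfer each piece to the vertical centroidal axis using Ī + A·d² with d = x − 3.6559:
  web: d = -3.3559 cm → contributes +142.28 cm⁴
  top flange (beyond web): d = 1.1441 cm → contributes +132.85 cm⁴
  bottom flange (beyond web): d = 1.1441 cm → contributes +132.85 cm⁴
Total I = 407.98 cm⁴.

I_yy ≈ 408 cm⁴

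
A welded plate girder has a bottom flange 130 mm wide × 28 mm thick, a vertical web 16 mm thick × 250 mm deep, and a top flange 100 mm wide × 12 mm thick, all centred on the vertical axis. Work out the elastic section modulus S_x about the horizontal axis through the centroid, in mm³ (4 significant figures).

S_x ≈ 5.568 × 10⁵ mm³

Decompose the section into non-overlapping parts with the origin at the bottom-left of its bounding rectangle.
Bottom plate: 130 × 28, A = 3 640 mm², y = 14 mm, Ī = 237 813 mm⁴.
Web plate: 16 × 250, A = 4 000 mm², y = 153 mm, Ī = 20 833 333 mm⁴.
Top plate: 100 × 12, A = 1 200 mm², y = 284 mm, Ī = 14 400 mm⁴.
Centroid: ȳ = ΣA·y / ΣA = 113.548 mm.
Transfer each piece to the horizontal axis through the centroid using Ī + A·d² with d = y − 113.548:
  bottom plate: d = -99.5475 mm → contributes +36 309 147 mm⁴
  web plate: d = 39.4525 mm → contributes +27 059 329 mm⁴
  top plate: d = 170.452 mm → contributes +34 879 261 mm⁴
Total I = 98 247 737 mm⁴.
Extreme fibre distance c = 176.452 mm; S = I/c = 556 794 mm³.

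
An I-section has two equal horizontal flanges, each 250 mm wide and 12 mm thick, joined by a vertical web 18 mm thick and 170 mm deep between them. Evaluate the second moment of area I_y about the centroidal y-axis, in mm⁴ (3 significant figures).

Decompose the section into non-overlapping parts with the origin at the bottom-left of its bounding rectangle.
Bottom flange: 250 × 12, A = 3 000 mm², x = 125 mm, Ī = 15 625 000 mm⁴.
Web: 18 × 170, A = 3 060 mm², x = 125 mm, Ī = 82 620 mm⁴.
Top flange: 250 × 12, A = 3 000 mm², x = 125 mm, Ī = 15 625 000 mm⁴.
By symmetry the centroid is at mid-width, x̄ = 125 mm.
All pieces are centred on the centroidal y-axis, so I = ΣĪ = 31 332 620 mm⁴.

I_y ≈ 3.13 × 10⁷ mm⁴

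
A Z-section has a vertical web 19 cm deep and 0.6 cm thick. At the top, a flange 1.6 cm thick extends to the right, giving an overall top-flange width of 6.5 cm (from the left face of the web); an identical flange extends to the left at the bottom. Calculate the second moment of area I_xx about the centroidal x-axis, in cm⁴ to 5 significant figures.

I_xx ≈ 1776.0 cm⁴

Decompose the section into non-overlapping parts with the origin at the bottom-left of its bounding rectangle.
Web: 0.6 × 19, A = 11.4 cm², y = 9.5 cm, Ī = 342.95 cm⁴.
Top flange (beyond web): 5.9 × 1.6, A = 9.44 cm², y = 18.2 cm, Ī = 2.013867 cm⁴.
Bottom flange (beyond web): 5.9 × 1.6, A = 9.44 cm², y = 0.8 cm, Ī = 2.013867 cm⁴.
Centroid: ȳ = ΣA·y / ΣA = 9.5 cm.
Transfer each piece to the centroidal x-axis using Ī + A·d² with d = y − 9.5:
  web: d = 0 cm → contributes +342.95 cm⁴
  top flange (beyond web): d = 8.7 cm → contributes +716.5275 cm⁴
  bottom flange (beyond web): d = -8.7 cm → contributes +716.5275 cm⁴
Total I = 1776.005 cm⁴.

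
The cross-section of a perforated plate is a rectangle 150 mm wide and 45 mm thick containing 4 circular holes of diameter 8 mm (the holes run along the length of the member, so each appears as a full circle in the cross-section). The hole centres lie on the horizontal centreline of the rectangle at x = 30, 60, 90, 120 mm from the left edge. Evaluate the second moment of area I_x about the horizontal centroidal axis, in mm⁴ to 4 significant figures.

Treat the section as a set of non-overlapping primitives; coordinates are from the bounding-box lower-left.
Plate: 150 × 45, A = 6 750 mm², y = 22.5 mm, Ī = 1 139 063 mm⁴.
Hole 1 (subtracted): ⌀8, A = 50.2655 mm², y = 22.5 mm, Ī = 201.062 mm⁴.
Hole 2 (subtracted): ⌀8, A = 50.2655 mm², y = 22.5 mm, Ī = 201.062 mm⁴.
Hole 3 (subtracted): ⌀8, A = 50.2655 mm², y = 22.5 mm, Ī = 201.062 mm⁴.
Hole 4 (subtracted): ⌀8, A = 50.2655 mm², y = 22.5 mm, Ī = 201.062 mm⁴.
By symmetry the centroid is at mid-height, ȳ = 22.5 mm.
All pieces are centred on the horizontal centroidal axis, so I = ΣĪ (holes subtracted) = 1 138 258 mm⁴.

I_x ≈ 1.138 × 10⁶ mm⁴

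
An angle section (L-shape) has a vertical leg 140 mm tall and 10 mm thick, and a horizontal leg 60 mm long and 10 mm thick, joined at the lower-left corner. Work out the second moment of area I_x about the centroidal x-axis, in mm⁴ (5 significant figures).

Decompose the section into non-overlapping parts with the origin at the bottom-left of its bounding rectangle.
Vertical leg: 10 × 140, A = 1 400 mm², y = 70 mm, Ī = 2 286 667 mm⁴.
Horizontal leg (remainder): 50 × 10, A = 500 mm², y = 5 mm, Ī = 4166.667 mm⁴.
Centroid: ȳ = ΣA·y / ΣA = 52.89474 mm.
Transfer each piece to the centroidal x-axis using Ī + A·d² with d = y − 52.89474:
  vertical leg: d = 17.10526 mm → contributes +2 696 293 mm⁴
  horizontal leg (remainder): d = -47.89474 mm → contributes +1 151 120 mm⁴
Total I = 3 847 412 mm⁴.

I_x ≈ 3.8474 × 10⁶ mm⁴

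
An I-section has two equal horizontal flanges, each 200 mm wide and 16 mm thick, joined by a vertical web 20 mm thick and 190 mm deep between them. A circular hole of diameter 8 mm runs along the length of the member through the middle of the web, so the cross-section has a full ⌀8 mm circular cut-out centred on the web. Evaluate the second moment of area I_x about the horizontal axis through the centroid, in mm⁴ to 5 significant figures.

Split into non-overlapping primitives; take the origin at the lower-left of the bounding box.
Bottom flange: 200 × 16, A = 3 200 mm², y = 8 mm, Ī = 68266.67 mm⁴.
Web: 20 × 190, A = 3 800 mm², y = 111 mm, Ī = 11 431 667 mm⁴.
Top flange: 200 × 16, A = 3 200 mm², y = 214 mm, Ī = 68266.67 mm⁴.
Hole (subtracted): ⌀8, A = 50.26548 mm², y = 111 mm, Ī = 201.0619 mm⁴.
By symmetry the centroid is at mid-height, ȳ = 111 mm.
Transfer each piece to the horizontal axis through the centroid using Ī + A·d² with d = y − 111:
  bottom flange: d = -103 mm → contributes +34 017 067 mm⁴
  web: d = 0 mm → contributes +11 431 667 mm⁴
  top flange: d = 103 mm → contributes +34 017 067 mm⁴
  hole: d = 0 mm → contributes −201.0619 mm⁴
Total I = 79 465 599 mm⁴.

I_x ≈ 7.9466 × 10⁷ mm⁴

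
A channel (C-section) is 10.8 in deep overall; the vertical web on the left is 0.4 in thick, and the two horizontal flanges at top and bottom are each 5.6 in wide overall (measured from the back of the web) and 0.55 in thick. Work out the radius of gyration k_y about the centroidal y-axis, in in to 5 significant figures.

k_y ≈ 1.7920 in

Split into non-overlapping primitives; take the origin at the lower-left of the bounding box.
Web: 0.4 × 10.8, A = 4.32 in², x = 0.2 in, Ī = 0.0576 in⁴.
Top flange (beyond web): 5.2 × 0.55, A = 2.86 in², x = 3 in, Ī = 6.444533 in⁴.
Bottom flange (beyond web): 5.2 × 0.55, A = 2.86 in², x = 3 in, Ī = 6.444533 in⁴.
Centroid: x̄ = ΣA·x / ΣA = 1.795219 in.
Transfer each piece to the centroidal y-axis using Ī + A·d² with d = x − 1.795219:
  web: d = -1.595219 in → contributes +11.05081 in⁴
  top flange (beyond web): d = 1.204781 in → contributes +10.59581 in⁴
  bottom flange (beyond web): d = 1.204781 in → contributes +10.59581 in⁴
Total I = 32.24244 in⁴.
Radius of gyration: k = √(I/A) = √(32.24244 / 10.04) = 1.792037 in.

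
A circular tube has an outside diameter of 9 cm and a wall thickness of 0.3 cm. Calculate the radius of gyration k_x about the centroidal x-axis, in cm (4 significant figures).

k_x ≈ 3.078 cm

Decompose the section into non-overlapping parts with the origin at the bottom-left of its bounding rectangle.
Outer circle: ⌀9, A = 63.6173 cm², y = 4.5 cm, Ī = 322.062 cm⁴.
Bore (subtracted): ⌀8.4, A = 55.4177 cm², y = 4.5 cm, Ī = 244.392 cm⁴.
By symmetry the centroid is at mid-height, ȳ = 4.5 cm.
All pieces are centred on the centroidal x-axis, so I = ΣĪ (holes subtracted) = 77.6703 cm⁴.
Radius of gyration: k = √(I/A) = √(77.6703 / 8.19956) = 3.07774 cm.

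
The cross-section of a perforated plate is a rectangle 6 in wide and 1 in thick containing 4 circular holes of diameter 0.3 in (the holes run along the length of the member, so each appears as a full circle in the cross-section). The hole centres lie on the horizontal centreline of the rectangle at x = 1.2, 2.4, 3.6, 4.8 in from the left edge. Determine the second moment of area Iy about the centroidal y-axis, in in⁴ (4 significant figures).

Split into non-overlapping primitives; take the origin at the lower-left of the bounding box.
Plate: 6 × 1, A = 6 in², x = 3 in, Ī = 18 in⁴.
Hole 1 (subtracted): ⌀0.3, A = 0.0706858 in², x = 1.2 in, Ī = 0.000397608 in⁴.
Hole 2 (subtracted): ⌀0.3, A = 0.0706858 in², x = 2.4 in, Ī = 0.000397608 in⁴.
Hole 3 (subtracted): ⌀0.3, A = 0.0706858 in², x = 3.6 in, Ī = 0.000397608 in⁴.
Hole 4 (subtracted): ⌀0.3, A = 0.0706858 in², x = 4.8 in, Ī = 0.000397608 in⁴.
By symmetry the centroid is at mid-width, x̄ = 3 in.
Transfer each piece to the centroidal y-axis using Ī + A·d² with d = x − 3:
  plate: d = 0 in → contributes +18 in⁴
  hole 1: d = -1.8 in → contributes −0.22942 in⁴
  hole 2: d = -0.6 in → contributes −0.0258445 in⁴
  hole 3: d = 0.6 in → contributes −0.0258445 in⁴
  hole 4: d = 1.8 in → contributes −0.22942 in⁴
Total I = 17.4895 in⁴.

Iy ≈ 17.49 in⁴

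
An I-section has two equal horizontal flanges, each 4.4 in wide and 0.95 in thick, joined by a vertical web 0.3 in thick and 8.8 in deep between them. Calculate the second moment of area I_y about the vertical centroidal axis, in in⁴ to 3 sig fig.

I_y ≈ 13.5 in⁴

Break the section into simple shapes (no overlaps), measuring from the bottom-left corner of the bounding box.
Bottom flange: 4.4 × 0.95, A = 4.18 in², x = 2.2 in, Ī = 6.7437 in⁴.
Web: 0.3 × 8.8, A = 2.64 in², x = 2.2 in, Ī = 0.0198 in⁴.
Top flange: 4.4 × 0.95, A = 4.18 in², x = 2.2 in, Ī = 6.7437 in⁴.
By symmetry the centroid is at mid-width, x̄ = 2.2 in.
All pieces are centred on the vertical centroidal axis, so I = ΣĪ = 13.507 in⁴.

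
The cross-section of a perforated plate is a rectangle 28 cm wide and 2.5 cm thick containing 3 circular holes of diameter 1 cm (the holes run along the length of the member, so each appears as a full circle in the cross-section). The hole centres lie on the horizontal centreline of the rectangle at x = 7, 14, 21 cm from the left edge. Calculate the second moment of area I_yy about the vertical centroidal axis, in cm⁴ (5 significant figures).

Break the section into simple shapes (no overlaps), measuring from the bottom-left corner of the bounding box.
Plate: 28 × 2.5, A = 70 cm², x = 14 cm, Ī = 4573.333 cm⁴.
Hole 1 (subtracted): ⌀1, A = 0.7853982 cm², x = 7 cm, Ī = 0.04908739 cm⁴.
Hole 2 (subtracted): ⌀1, A = 0.7853982 cm², x = 14 cm, Ī = 0.04908739 cm⁴.
Hole 3 (subtracted): ⌀1, A = 0.7853982 cm², x = 21 cm, Ī = 0.04908739 cm⁴.
By symmetry the centroid is at mid-width, x̄ = 14 cm.
Transfer each piece to the vertical centroidal axis using Ī + A·d² with d = x − 14:
  plate: d = 0 cm → contributes +4573.333 cm⁴
  hole 1: d = -7 cm → contributes −38.5336 cm⁴
  hole 2: d = 0 cm → contributes −0.04908739 cm⁴
  hole 3: d = 7 cm → contributes −38.5336 cm⁴
Total I = 4496.217 cm⁴.

I_yy ≈ 4496.2 cm⁴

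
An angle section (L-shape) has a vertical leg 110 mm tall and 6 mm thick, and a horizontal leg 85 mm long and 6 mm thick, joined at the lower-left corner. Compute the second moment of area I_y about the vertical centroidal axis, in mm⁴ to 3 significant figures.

Treat the section as a set of non-overlapping primitives; coordinates are from the bounding-box lower-left.
Vertical leg: 6 × 110, A = 660 mm², x = 3 mm, Ī = 1 980 mm⁴.
Horizontal leg (remainder): 79 × 6, A = 474 mm², x = 45.5 mm, Ī = 246 520 mm⁴.
Centroid: x̄ = ΣA·x / ΣA = 20.765 mm.
Transfer each piece to the vertical centroidal axis using Ī + A·d² with d = x − 20.765:
  vertical leg: d = -17.765 mm → contributes +210 262 mm⁴
  horizontal leg (remainder): d = 24.735 mm → contributes +536 533 mm⁴
Total I = 746 795 mm⁴.

I_y ≈ 7.47 × 10⁵ mm⁴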